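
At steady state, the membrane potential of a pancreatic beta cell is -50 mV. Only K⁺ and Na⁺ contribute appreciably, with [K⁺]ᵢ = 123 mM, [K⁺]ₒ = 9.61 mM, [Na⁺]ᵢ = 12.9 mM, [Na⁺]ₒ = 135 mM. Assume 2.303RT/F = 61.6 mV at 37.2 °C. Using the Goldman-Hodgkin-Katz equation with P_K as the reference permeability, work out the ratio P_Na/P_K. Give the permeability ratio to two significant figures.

0.070

Let α = P_Na/P_K. GHK: Vm = 61.6·log₁₀[(Kₒ + α·Naₒ)/(Kᵢ + α·Naᵢ)].
10^(Vm/61.6) = 10^(-50.0/61.6) = 0.15428
So 0.15428·(Kᵢ + α·Naᵢ) = Kₒ + α·Naₒ → α = (0.15428·123.0 − 9.61) / (135.0 − 0.15428·12.9)
α = (18.98 − 9.61) / (135.0 − 1.99) = 9.367/133 = 0.07042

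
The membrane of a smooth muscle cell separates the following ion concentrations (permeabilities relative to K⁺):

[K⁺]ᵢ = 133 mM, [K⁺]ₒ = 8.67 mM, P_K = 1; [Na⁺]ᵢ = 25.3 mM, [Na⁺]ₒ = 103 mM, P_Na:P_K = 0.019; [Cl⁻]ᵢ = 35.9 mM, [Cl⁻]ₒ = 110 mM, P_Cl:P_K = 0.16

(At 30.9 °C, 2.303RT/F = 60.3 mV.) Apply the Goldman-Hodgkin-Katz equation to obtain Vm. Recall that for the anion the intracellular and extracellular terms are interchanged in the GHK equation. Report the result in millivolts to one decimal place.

Vm = 60.3 · log₁₀[(Σ P·[cation]ₒ + Σ P·[anion]ᵢ) / (Σ P·[cation]ᵢ + Σ P·[anion]ₒ)]
Numerator = 1×8.67 + 0.019×103 + 0.16×35.9 = 16.37
Denominator = 1×133 + 0.019×25.3 + 0.16×110 = 151.1
Vm = 60.3 · log₁₀(0.10836) = 60.3 × (-0.9651) = -58.20 mV

-58.2 mV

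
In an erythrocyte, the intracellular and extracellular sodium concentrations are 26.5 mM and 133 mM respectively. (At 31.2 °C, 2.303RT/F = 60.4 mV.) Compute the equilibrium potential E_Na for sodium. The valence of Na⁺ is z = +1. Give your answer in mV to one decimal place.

42.3 mV

E = (60.4/z) · log₁₀([Na⁺]_out/[Na⁺]_in) with z = +1.
= (60.4/1) · log₁₀(133/26.5) = 60.40 · log₁₀(5.019)
= 60.40 · (0.7006) = 42.32 mV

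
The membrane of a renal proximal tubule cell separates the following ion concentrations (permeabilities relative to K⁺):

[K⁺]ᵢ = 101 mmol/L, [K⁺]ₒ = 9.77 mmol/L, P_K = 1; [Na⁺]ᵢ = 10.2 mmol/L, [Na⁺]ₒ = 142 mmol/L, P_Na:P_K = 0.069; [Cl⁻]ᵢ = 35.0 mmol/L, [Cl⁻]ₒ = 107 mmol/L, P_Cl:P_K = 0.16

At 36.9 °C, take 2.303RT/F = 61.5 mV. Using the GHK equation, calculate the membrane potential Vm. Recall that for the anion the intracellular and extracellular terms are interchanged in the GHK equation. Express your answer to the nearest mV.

Vm = 61.5 · log₁₀[(Σ P·[cation]ₒ + Σ P·[anion]ᵢ) / (Σ P·[cation]ᵢ + Σ P·[anion]ₒ)]
Numerator = 1×9.77 + 0.069×142 + 0.16×35.0 = 25.17
Denominator = 1×101 + 0.069×10.2 + 0.16×107 = 118.8
Vm = 61.5 · log₁₀(0.21181) = 61.5 × (-0.6741) = -41.45 mV

-41 mV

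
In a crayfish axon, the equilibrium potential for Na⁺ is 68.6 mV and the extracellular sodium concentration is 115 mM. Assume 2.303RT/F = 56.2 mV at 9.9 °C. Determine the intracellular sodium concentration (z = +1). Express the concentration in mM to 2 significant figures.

6.9 mM

Nernst: E = (56.2/1) · log₁₀([out]/[in]), so log₁₀([out]/[in]) = 68.6 × 1 / 56.2 = 1.2206.
[out]/[in] = 10^(1.2206) = 16.62.
[in] = 115 / 16.62 = 6.919 mM.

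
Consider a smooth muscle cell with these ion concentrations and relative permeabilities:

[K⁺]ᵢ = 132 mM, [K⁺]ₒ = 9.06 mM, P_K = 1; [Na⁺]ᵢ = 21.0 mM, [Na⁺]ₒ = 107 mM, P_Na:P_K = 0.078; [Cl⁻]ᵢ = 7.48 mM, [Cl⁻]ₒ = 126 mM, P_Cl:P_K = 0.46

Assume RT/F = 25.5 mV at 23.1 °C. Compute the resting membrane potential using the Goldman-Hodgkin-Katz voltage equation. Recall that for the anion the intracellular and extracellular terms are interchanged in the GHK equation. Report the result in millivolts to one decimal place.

-56.6 mV

Vm = 25.5 · ln[(Σ P·[cation]ₒ + Σ P·[anion]ᵢ) / (Σ P·[cation]ᵢ + Σ P·[anion]ₒ)]
Numerator = 1×9.06 + 0.078×107 + 0.46×7.48 = 20.85
Denominator = 1×132 + 0.078×21.0 + 0.46×126 = 191.6
Vm = 25.5 · ln(0.1088) = 25.5 × (-2.2182) = -56.56 mV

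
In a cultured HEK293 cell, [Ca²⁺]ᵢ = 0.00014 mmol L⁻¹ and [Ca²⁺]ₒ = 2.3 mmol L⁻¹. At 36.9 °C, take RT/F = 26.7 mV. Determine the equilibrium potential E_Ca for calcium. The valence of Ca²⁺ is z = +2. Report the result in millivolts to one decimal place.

129.6 mV

E = (26.7/z) · ln([Ca²⁺]_out/[Ca²⁺]_in) with z = +2.
= (26.7/2) · ln(2.3/0.00014) = 13.35 · ln(1.643e+04)
= 13.35 · (9.7068) = 129.59 mV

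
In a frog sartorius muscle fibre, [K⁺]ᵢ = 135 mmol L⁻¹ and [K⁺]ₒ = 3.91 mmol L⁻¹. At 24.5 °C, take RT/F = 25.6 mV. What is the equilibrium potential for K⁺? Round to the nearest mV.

E = (25.6/z) · ln([K⁺]_out/[K⁺]_in) with z = +1.
= (25.6/1) · ln(3.91/135) = 25.60 · ln(0.02896)
= 25.60 · (-3.5417) = -90.67 mV

-91 mV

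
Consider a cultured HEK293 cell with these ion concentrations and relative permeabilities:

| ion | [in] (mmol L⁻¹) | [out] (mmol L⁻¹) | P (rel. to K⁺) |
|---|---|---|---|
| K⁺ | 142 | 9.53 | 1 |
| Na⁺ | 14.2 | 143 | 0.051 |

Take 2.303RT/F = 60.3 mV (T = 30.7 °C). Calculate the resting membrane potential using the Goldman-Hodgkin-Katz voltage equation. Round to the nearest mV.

Vm = 60.3 · log₁₀[(Σ P·[cation]ₒ + Σ P·[anion]ᵢ) / (Σ P·[cation]ᵢ + Σ P·[anion]ₒ)]
Numerator = 1×9.53 + 0.051×143 = 16.82
Denominator = 1×142 + 0.051×14.2 = 142.7
Vm = 60.3 · log₁₀(0.11787) = 60.3 × (-0.9286) = -55.99 mV

-56 mV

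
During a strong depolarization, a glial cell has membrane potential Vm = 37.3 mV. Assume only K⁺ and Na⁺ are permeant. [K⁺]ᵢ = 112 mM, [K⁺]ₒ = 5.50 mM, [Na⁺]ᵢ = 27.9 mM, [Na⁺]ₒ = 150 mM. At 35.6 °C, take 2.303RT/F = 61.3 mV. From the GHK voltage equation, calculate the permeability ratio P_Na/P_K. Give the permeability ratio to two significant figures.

Let α = P_Na/P_K. GHK: Vm = 61.3·log₁₀[(Kₒ + α·Naₒ)/(Kᵢ + α·Naᵢ)].
10^(Vm/61.3) = 10^(37.3/61.3) = 4.0596
So 4.0596·(Kᵢ + α·Naᵢ) = Kₒ + α·Naₒ → α = (4.0596·112.0 − 5.5) / (150.0 − 4.0596·27.9)
α = (454.7 − 5.5) / (150.0 − 113.3) = 449.2/36.74 = 12.23

12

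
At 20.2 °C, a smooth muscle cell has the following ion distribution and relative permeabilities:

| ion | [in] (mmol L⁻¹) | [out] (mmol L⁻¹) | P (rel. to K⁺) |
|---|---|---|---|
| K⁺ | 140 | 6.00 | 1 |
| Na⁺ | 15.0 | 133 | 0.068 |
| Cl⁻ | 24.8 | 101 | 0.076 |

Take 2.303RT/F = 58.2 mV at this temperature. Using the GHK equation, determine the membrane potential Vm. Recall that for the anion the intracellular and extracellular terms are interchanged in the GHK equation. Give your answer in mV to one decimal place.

-54.9 mV

Vm = 58.2 · log₁₀[(Σ P·[cation]ₒ + Σ P·[anion]ᵢ) / (Σ P·[cation]ᵢ + Σ P·[anion]ₒ)]
Numerator = 1×6.00 + 0.068×133 + 0.076×24.8 = 16.93
Denominator = 1×140 + 0.068×15.0 + 0.076×101 = 148.7
Vm = 58.2 · log₁₀(0.11385) = 58.2 × (-0.9437) = -54.92 mV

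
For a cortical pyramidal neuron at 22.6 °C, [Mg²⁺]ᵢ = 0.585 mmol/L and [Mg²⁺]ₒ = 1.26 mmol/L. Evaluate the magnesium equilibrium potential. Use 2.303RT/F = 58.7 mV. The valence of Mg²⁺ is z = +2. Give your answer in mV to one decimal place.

9.8 mV

E = (58.7/z) · log₁₀([Mg²⁺]_out/[Mg²⁺]_in) with z = +2.
= (58.7/2) · log₁₀(1.26/0.585) = 29.35 · log₁₀(2.154)
= 29.35 · (0.3332) = 9.78 mV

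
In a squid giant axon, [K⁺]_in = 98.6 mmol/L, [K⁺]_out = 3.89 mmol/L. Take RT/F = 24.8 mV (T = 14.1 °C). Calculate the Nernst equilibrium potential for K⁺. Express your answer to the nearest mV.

-80 mV

E = (24.8/z) · ln([K⁺]_out/[K⁺]_in) with z = +1.
= (24.8/1) · ln(3.89/98.6) = 24.80 · ln(0.03945)
= 24.80 · (-3.2327) = -80.17 mV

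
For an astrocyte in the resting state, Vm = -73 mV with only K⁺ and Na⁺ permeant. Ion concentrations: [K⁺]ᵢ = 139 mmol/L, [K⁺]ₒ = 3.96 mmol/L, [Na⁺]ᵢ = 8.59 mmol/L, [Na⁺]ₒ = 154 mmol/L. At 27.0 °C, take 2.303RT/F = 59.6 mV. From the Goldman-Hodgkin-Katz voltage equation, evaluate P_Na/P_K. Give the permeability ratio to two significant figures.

0.028

Let α = P_Na/P_K. GHK: Vm = 59.6·log₁₀[(Kₒ + α·Naₒ)/(Kᵢ + α·Naᵢ)].
10^(Vm/59.6) = 10^(-73.0/59.6) = 0.059589
So 0.059589·(Kᵢ + α·Naᵢ) = Kₒ + α·Naₒ → α = (0.059589·139.0 − 3.96) / (154.0 − 0.059589·8.59)
α = (8.283 − 3.96) / (154.0 − 0.5119) = 4.323/153.5 = 0.02816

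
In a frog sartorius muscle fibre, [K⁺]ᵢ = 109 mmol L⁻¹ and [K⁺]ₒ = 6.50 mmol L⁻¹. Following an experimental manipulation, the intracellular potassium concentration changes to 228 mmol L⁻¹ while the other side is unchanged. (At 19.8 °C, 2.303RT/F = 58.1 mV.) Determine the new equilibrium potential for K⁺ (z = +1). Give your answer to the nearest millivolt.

After the shift: [K⁺]_out = 6.50, [K⁺]_in = 228 mmol L⁻¹.
E_new = (58.1/1)·log₁₀(6.50/228) = 58.10 · (-1.5450) = -89.77 mV

-90 mV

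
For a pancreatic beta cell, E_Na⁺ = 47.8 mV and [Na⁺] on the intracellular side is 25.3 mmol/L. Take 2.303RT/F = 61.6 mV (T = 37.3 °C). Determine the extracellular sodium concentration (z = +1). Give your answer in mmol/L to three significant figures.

151 mmol/L

Nernst: E = (61.6/1) · log₁₀([out]/[in]), so log₁₀([out]/[in]) = 47.8 × 1 / 61.6 = 0.7760.
[out]/[in] = 10^(0.7760) = 5.97.
[out] = 5.97 × 25.3 = 151 mmol/L.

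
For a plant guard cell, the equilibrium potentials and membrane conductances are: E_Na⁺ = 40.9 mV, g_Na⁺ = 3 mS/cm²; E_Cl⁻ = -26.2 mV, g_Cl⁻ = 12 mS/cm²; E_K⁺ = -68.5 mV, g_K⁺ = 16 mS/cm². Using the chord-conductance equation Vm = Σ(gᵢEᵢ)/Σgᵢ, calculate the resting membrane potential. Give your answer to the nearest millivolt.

Σ gᵢEᵢ = 3·(40.9) + 12·(-26.2) + 16·(-68.5) = -1287.70
Σ gᵢ = 3 + 12 + 16 = 31
Vm = -1287.70 / 31 = -41.54 mV

-42 mV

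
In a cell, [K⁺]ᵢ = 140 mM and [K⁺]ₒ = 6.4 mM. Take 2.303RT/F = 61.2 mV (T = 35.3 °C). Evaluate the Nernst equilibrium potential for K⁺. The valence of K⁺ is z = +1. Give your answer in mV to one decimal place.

-82.0 mV

E = (61.2/z) · log₁₀([K⁺]_out/[K⁺]_in) with z = +1.
= (61.2/1) · log₁₀(6.4/140) = 61.20 · log₁₀(0.04571)
= 61.20 · (-1.3399) = -82.00 mV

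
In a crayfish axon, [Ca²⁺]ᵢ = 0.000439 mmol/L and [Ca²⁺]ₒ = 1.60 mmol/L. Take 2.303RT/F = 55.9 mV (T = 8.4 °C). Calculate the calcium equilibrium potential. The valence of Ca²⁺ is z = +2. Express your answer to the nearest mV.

E = (55.9/z) · log₁₀([Ca²⁺]_out/[Ca²⁺]_in) with z = +2.
= (55.9/2) · log₁₀(1.60/0.000439) = 27.95 · log₁₀(3645)
= 27.95 · (3.5617) = 99.55 mV

100 mV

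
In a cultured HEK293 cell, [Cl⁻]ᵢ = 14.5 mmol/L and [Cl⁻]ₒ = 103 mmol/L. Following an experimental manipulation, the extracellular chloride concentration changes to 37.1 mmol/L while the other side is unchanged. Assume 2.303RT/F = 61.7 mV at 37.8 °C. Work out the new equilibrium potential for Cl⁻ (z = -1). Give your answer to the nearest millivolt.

-25 mV

After the shift: [Cl⁻]_out = 37.1, [Cl⁻]_in = 14.5 mmol/L.
E_new = (61.7/-1)·log₁₀(37.1/14.5) = -61.70 · (0.4080) = -25.17 mV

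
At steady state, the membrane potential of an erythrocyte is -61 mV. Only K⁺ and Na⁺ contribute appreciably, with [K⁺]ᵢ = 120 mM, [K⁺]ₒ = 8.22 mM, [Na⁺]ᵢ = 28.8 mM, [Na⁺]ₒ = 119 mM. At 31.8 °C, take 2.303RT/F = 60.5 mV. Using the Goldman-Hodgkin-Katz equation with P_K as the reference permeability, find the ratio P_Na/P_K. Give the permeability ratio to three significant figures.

Let α = P_Na/P_K. GHK: Vm = 60.5·log₁₀[(Kₒ + α·Naₒ)/(Kᵢ + α·Naᵢ)].
10^(Vm/60.5) = 10^(-61.0/60.5) = 0.098115
So 0.098115·(Kᵢ + α·Naᵢ) = Kₒ + α·Naₒ → α = (0.098115·120.0 − 8.22) / (119.0 − 0.098115·28.8)
α = (11.77 − 8.22) / (119.0 − 2.826) = 3.554/116.2 = 0.03059

0.0306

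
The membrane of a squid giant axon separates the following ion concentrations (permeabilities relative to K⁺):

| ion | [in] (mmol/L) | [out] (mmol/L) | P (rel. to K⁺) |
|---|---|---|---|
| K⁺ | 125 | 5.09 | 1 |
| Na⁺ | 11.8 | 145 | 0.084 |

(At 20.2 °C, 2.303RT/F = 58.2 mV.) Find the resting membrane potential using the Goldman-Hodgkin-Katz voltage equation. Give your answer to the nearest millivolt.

-50 mV

Vm = 58.2 · log₁₀[(Σ P·[cation]ₒ + Σ P·[anion]ᵢ) / (Σ P·[cation]ᵢ + Σ P·[anion]ₒ)]
Numerator = 1×5.09 + 0.084×145 = 17.27
Denominator = 1×125 + 0.084×11.8 = 126
Vm = 58.2 · log₁₀(0.13707) = 58.2 × (-0.8630) = -50.23 mV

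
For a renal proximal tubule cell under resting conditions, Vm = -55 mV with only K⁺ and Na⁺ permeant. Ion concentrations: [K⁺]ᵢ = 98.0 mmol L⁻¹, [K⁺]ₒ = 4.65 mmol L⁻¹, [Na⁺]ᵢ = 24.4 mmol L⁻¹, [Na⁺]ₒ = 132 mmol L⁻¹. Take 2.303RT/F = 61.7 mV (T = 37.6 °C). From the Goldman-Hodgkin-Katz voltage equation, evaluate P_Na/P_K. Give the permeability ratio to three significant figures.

0.0616

Let α = P_Na/P_K. GHK: Vm = 61.7·log₁₀[(Kₒ + α·Naₒ)/(Kᵢ + α·Naᵢ)].
10^(Vm/61.7) = 10^(-55.0/61.7) = 0.12841
So 0.12841·(Kᵢ + α·Naᵢ) = Kₒ + α·Naₒ → α = (0.12841·98.0 − 4.65) / (132.0 − 0.12841·24.4)
α = (12.58 − 4.65) / (132.0 − 3.133) = 7.934/128.9 = 0.06157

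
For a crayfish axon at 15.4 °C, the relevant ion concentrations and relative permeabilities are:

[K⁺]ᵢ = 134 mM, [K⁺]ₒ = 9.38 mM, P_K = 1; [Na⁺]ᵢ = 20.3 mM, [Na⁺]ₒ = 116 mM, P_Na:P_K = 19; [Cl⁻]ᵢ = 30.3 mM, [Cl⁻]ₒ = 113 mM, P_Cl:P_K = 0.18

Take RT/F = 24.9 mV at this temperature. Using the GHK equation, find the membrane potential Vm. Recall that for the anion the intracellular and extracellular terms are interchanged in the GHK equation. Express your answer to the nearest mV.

35 mV

Vm = 24.9 · ln[(Σ P·[cation]ₒ + Σ P·[anion]ᵢ) / (Σ P·[cation]ᵢ + Σ P·[anion]ₒ)]
Numerator = 1×9.38 + 19×116 + 0.18×30.3 = 2219
Denominator = 1×134 + 19×20.3 + 0.18×113 = 540
Vm = 24.9 · ln(4.1086) = 24.9 × (1.4131) = 35.19 mV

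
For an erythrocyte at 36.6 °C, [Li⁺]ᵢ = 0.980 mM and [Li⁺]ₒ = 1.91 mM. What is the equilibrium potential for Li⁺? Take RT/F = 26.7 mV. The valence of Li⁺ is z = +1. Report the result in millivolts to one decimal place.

E = (26.7/z) · ln([Li⁺]_out/[Li⁺]_in) with z = +1.
= (26.7/1) · ln(1.91/0.980) = 26.70 · ln(1.949)
= 26.70 · (0.6673) = 17.82 mV

17.8 mV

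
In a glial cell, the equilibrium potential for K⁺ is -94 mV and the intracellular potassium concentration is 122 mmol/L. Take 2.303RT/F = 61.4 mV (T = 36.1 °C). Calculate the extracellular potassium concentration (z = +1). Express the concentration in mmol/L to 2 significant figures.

3.6 mmol/L

Nernst: E = (61.4/1) · log₁₀([out]/[in]), so log₁₀([out]/[in]) = -94.0 × 1 / 61.4 = -1.5309.
[out]/[in] = 10^(-1.5309) = 0.02945.
[out] = 0.02945 × 122 = 3.593 mmol/L.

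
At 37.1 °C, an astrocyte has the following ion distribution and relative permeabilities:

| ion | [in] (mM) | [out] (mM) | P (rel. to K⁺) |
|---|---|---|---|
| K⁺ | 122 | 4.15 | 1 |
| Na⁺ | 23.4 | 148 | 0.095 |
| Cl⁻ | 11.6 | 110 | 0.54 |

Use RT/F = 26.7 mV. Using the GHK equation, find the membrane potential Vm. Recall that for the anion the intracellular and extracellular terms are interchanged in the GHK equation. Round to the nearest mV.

-54 mV

Vm = 26.7 · ln[(Σ P·[cation]ₒ + Σ P·[anion]ᵢ) / (Σ P·[cation]ᵢ + Σ P·[anion]ₒ)]
Numerator = 1×4.15 + 0.095×148 + 0.54×11.6 = 24.47
Denominator = 1×122 + 0.095×23.4 + 0.54×110 = 183.6
Vm = 26.7 · ln(0.13328) = 26.7 × (-2.0153) = -53.81 mV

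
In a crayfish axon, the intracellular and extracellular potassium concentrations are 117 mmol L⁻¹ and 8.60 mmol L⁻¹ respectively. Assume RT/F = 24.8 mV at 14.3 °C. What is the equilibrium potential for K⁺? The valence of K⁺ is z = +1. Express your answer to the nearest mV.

-65 mV

E = (24.8/z) · ln([K⁺]_out/[K⁺]_in) with z = +1.
= (24.8/1) · ln(8.60/117) = 24.80 · ln(0.0735)
= 24.80 · (-2.6104) = -64.74 mV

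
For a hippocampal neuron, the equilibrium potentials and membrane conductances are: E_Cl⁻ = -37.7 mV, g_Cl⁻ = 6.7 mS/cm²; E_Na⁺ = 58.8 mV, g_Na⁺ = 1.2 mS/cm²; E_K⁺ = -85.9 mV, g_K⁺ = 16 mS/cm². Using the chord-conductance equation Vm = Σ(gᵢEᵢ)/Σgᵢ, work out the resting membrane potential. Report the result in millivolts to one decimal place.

-65.1 mV

Σ gᵢEᵢ = 6.7·(-37.7) + 1.2·(58.8) + 16·(-85.9) = -1556.43
Σ gᵢ = 6.7 + 1.2 + 16 = 23.9
Vm = -1556.43 / 23.9 = -65.12 mV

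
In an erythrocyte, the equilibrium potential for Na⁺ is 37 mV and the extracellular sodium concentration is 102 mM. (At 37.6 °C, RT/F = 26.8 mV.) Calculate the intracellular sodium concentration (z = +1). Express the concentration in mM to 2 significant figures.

Nernst: E = (26.8/1) · ln([out]/[in]), so ln([out]/[in]) = 37.0 × 1 / 26.8 = 1.3806.
[out]/[in] = e^(1.3806) = 3.977.
[in] = 102 / 3.977 = 25.65 mM.

26 mM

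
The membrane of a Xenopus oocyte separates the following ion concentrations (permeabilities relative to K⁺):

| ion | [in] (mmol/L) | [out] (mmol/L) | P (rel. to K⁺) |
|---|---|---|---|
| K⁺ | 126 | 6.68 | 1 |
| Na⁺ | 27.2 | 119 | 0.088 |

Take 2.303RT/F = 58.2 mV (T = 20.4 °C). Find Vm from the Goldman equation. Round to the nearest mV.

-51 mV

Vm = 58.2 · log₁₀[(Σ P·[cation]ₒ + Σ P·[anion]ᵢ) / (Σ P·[cation]ᵢ + Σ P·[anion]ₒ)]
Numerator = 1×6.68 + 0.088×119 = 17.15
Denominator = 1×126 + 0.088×27.2 = 128.4
Vm = 58.2 · log₁₀(0.13359) = 58.2 × (-0.8742) = -50.88 mV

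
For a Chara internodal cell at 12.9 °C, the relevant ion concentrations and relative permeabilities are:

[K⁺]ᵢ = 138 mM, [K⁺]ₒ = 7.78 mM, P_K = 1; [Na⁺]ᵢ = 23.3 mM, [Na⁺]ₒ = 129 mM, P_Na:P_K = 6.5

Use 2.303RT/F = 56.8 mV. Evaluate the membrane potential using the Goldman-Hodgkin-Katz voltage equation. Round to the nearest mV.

Vm = 56.8 · log₁₀[(Σ P·[cation]ₒ + Σ P·[anion]ᵢ) / (Σ P·[cation]ᵢ + Σ P·[anion]ₒ)]
Numerator = 1×7.78 + 6.5×129 = 846.3
Denominator = 1×138 + 6.5×23.3 = 289.5
Vm = 56.8 · log₁₀(2.9238) = 56.8 × (0.4659) = 26.47 mV

26 mV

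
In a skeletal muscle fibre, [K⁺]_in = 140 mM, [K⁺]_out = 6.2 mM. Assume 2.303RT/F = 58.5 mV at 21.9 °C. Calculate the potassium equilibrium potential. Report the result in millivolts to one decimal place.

-79.2 mV

E = (58.5/z) · log₁₀([K⁺]_out/[K⁺]_in) with z = +1.
= (58.5/1) · log₁₀(6.2/140) = 58.50 · log₁₀(0.04429)
= 58.50 · (-1.3537) = -79.19 mV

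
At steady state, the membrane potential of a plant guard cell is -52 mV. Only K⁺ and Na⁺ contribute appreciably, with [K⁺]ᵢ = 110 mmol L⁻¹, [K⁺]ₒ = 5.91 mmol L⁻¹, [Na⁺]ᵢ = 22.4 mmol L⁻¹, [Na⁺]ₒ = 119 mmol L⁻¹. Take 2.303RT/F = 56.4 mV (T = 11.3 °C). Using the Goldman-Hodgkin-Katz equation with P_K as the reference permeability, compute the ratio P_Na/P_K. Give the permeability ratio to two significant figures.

Let α = P_Na/P_K. GHK: Vm = 56.4·log₁₀[(Kₒ + α·Naₒ)/(Kᵢ + α·Naᵢ)].
10^(Vm/56.4) = 10^(-52.0/56.4) = 0.11968
So 0.11968·(Kᵢ + α·Naᵢ) = Kₒ + α·Naₒ → α = (0.11968·110.0 − 5.91) / (119.0 − 0.11968·22.4)
α = (13.16 − 5.91) / (119.0 − 2.681) = 7.255/116.3 = 0.06237

0.062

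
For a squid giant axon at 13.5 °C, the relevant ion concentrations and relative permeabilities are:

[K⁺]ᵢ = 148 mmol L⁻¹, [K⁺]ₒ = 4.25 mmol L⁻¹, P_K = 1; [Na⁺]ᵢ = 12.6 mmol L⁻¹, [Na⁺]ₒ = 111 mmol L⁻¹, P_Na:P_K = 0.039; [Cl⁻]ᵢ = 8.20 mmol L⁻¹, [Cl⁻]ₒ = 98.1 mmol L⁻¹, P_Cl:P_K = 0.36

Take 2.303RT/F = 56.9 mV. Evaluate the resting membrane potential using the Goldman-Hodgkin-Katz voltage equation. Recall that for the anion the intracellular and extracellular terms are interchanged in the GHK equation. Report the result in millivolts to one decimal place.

-68.4 mV

Vm = 56.9 · log₁₀[(Σ P·[cation]ₒ + Σ P·[anion]ᵢ) / (Σ P·[cation]ᵢ + Σ P·[anion]ₒ)]
Numerator = 1×4.25 + 0.039×111 + 0.36×8.20 = 11.53
Denominator = 1×148 + 0.039×12.6 + 0.36×98.1 = 183.8
Vm = 56.9 · log₁₀(0.062734) = 56.9 × (-1.2025) = -68.42 mV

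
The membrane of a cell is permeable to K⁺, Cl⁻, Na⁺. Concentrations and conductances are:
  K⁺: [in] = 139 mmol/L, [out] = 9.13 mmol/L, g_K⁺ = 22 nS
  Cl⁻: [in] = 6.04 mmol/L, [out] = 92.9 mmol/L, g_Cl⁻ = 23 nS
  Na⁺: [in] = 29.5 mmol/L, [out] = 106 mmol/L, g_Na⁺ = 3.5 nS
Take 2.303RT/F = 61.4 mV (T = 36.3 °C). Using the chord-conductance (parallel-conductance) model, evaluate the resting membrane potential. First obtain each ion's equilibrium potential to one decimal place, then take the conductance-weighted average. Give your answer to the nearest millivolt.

-65 mV

E_K⁺ = (61.4/1)·log₁₀(9.13/139) = -72.6 mV
E_Cl⁻ = (61.4/-1)·log₁₀(92.9/6.04) = -72.9 mV
E_Na⁺ = (61.4/1)·log₁₀(106/29.5) = 34.1 mV
Vm = (Σ gᵢEᵢ)/(Σ gᵢ) = (22·-72.6 + 23·-72.9 + 3.5·34.1) / (22 + 23 + 3.5)
= -3154.55 / 48.5 = -65.04 mV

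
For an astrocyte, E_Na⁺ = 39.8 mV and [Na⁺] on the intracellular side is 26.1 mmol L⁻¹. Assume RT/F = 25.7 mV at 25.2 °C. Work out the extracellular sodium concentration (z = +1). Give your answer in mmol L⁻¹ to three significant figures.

123 mmol L⁻¹

Nernst: E = (25.7/1) · ln([out]/[in]), so ln([out]/[in]) = 39.8 × 1 / 25.7 = 1.5486.
[out]/[in] = e^(1.5486) = 4.705.
[out] = 4.705 × 26.1 = 122.8 mmol L⁻¹.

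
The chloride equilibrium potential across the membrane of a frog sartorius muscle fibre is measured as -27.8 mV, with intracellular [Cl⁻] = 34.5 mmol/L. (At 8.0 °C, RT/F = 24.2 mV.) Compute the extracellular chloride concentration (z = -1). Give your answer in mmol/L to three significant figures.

Nernst: E = (24.2/-1) · ln([out]/[in]), so ln([out]/[in]) = -27.8 × -1 / 24.2 = 1.1488.
[out]/[in] = e^(1.1488) = 3.154.
[out] = 3.154 × 34.5 = 108.8 mmol/L.

109 mmol/L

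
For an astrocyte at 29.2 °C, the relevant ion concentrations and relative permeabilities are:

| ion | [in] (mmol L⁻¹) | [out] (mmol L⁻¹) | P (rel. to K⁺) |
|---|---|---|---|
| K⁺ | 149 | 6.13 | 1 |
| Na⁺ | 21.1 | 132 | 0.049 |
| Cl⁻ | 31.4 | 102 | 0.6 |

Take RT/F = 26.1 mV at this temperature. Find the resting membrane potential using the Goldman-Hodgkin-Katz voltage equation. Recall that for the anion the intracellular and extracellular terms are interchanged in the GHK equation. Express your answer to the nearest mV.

Vm = 26.1 · ln[(Σ P·[cation]ₒ + Σ P·[anion]ᵢ) / (Σ P·[cation]ᵢ + Σ P·[anion]ₒ)]
Numerator = 1×6.13 + 0.049×132 + 0.6×31.4 = 31.44
Denominator = 1×149 + 0.049×21.1 + 0.6×102 = 211.2
Vm = 26.1 · ln(0.14883) = 26.1 × (-1.9049) = -49.72 mV

-50 mV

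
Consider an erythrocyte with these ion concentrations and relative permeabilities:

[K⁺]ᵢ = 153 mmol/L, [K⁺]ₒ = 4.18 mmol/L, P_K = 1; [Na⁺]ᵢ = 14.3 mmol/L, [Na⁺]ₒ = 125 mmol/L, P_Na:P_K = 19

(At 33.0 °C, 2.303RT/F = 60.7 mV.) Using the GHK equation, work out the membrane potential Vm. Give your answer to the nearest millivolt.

45 mV

Vm = 60.7 · log₁₀[(Σ P·[cation]ₒ + Σ P·[anion]ᵢ) / (Σ P·[cation]ᵢ + Σ P·[anion]ₒ)]
Numerator = 1×4.18 + 19×125 = 2379
Denominator = 1×153 + 19×14.3 = 424.7
Vm = 60.7 · log₁₀(5.602) = 60.7 × (0.7483) = 45.42 mV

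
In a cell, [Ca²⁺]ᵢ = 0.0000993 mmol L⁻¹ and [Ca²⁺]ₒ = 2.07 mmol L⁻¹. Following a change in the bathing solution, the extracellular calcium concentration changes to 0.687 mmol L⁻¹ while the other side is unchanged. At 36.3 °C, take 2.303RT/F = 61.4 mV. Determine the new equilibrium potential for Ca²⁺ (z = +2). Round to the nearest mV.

118 mV

After the shift: [Ca²⁺]_out = 0.687, [Ca²⁺]_in = 0.0000993 mmol L⁻¹.
E_new = (61.4/2)·log₁₀(0.687/0.0000993) = 30.70 · (3.8400) = 117.89 mV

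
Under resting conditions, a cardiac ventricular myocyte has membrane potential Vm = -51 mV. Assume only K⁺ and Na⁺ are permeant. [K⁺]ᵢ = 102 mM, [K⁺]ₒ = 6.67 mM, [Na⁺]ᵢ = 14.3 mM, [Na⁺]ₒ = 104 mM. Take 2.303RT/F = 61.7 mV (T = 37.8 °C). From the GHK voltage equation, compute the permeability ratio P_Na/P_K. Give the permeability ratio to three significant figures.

Let α = P_Na/P_K. GHK: Vm = 61.7·log₁₀[(Kₒ + α·Naₒ)/(Kᵢ + α·Naᵢ)].
10^(Vm/61.7) = 10^(-51.0/61.7) = 0.14908
So 0.14908·(Kᵢ + α·Naᵢ) = Kₒ + α·Naₒ → α = (0.14908·102.0 − 6.67) / (104.0 − 0.14908·14.3)
α = (15.21 − 6.67) / (104.0 − 2.132) = 8.536/101.9 = 0.0838

0.0838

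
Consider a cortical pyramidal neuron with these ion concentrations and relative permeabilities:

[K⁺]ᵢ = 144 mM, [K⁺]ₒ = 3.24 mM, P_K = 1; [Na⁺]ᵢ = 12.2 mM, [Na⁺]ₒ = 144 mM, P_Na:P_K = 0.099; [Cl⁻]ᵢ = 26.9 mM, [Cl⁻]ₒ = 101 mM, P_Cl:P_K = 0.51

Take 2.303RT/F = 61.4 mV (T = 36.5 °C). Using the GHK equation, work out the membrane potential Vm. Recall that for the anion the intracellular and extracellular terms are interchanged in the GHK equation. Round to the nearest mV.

Vm = 61.4 · log₁₀[(Σ P·[cation]ₒ + Σ P·[anion]ᵢ) / (Σ P·[cation]ᵢ + Σ P·[anion]ₒ)]
Numerator = 1×3.24 + 0.099×144 + 0.51×26.9 = 31.22
Denominator = 1×144 + 0.099×12.2 + 0.51×101 = 196.7
Vm = 61.4 · log₁₀(0.15868) = 61.4 × (-0.7995) = -49.09 mV

-49 mV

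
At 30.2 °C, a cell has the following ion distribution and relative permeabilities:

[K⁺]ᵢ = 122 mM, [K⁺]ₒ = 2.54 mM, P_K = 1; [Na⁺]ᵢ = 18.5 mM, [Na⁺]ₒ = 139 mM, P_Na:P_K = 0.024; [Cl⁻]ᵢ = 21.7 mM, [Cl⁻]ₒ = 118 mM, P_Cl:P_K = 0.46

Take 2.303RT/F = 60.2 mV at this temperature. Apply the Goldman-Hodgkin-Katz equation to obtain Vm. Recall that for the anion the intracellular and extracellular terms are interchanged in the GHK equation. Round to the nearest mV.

-63 mV

Vm = 60.2 · log₁₀[(Σ P·[cation]ₒ + Σ P·[anion]ᵢ) / (Σ P·[cation]ᵢ + Σ P·[anion]ₒ)]
Numerator = 1×2.54 + 0.024×139 + 0.46×21.7 = 15.86
Denominator = 1×122 + 0.024×18.5 + 0.46×118 = 176.7
Vm = 60.2 · log₁₀(0.089733) = 60.2 × (-1.0470) = -63.03 mV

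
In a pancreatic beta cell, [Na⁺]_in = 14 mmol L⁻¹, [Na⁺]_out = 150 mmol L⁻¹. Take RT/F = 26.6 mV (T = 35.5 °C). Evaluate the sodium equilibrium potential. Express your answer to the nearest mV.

63 mV

E = (26.6/z) · ln([Na⁺]_out/[Na⁺]_in) with z = +1.
= (26.6/1) · ln(150/14) = 26.60 · ln(10.71)
= 26.60 · (2.3716) = 63.08 mV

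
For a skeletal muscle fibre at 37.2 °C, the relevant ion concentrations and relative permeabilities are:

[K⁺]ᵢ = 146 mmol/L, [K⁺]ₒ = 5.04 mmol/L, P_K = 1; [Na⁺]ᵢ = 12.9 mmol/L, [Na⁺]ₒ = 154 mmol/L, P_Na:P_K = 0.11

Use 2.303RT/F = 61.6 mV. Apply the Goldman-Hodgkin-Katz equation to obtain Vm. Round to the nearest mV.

Vm = 61.6 · log₁₀[(Σ P·[cation]ₒ + Σ P·[anion]ᵢ) / (Σ P·[cation]ᵢ + Σ P·[anion]ₒ)]
Numerator = 1×5.04 + 0.11×154 = 21.98
Denominator = 1×146 + 0.11×12.9 = 147.4
Vm = 61.6 · log₁₀(0.1491) = 61.6 × (-0.8265) = -50.91 mV

-51 mV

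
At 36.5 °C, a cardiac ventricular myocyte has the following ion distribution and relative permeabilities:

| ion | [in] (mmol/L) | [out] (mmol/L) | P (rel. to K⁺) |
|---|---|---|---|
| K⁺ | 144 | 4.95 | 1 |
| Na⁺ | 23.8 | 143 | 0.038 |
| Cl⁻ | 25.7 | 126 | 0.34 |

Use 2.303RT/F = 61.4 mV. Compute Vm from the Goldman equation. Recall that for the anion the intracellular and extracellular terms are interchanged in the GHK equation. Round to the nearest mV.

Vm = 61.4 · log₁₀[(Σ P·[cation]ₒ + Σ P·[anion]ᵢ) / (Σ P·[cation]ᵢ + Σ P·[anion]ₒ)]
Numerator = 1×4.95 + 0.038×143 + 0.34×25.7 = 19.12
Denominator = 1×144 + 0.038×23.8 + 0.34×126 = 187.7
Vm = 61.4 · log₁₀(0.10185) = 61.4 × (-0.9920) = -60.91 mV

-61 mV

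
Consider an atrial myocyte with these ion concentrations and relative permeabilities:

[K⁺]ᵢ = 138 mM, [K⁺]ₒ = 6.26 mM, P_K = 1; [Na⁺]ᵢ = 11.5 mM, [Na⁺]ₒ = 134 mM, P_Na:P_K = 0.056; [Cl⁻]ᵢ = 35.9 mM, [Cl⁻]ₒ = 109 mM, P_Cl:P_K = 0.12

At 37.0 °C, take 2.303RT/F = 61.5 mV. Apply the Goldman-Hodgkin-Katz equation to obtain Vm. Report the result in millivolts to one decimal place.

Vm = 61.5 · log₁₀[(Σ P·[cation]ₒ + Σ P·[anion]ᵢ) / (Σ P·[cation]ᵢ + Σ P·[anion]ₒ)]
Numerator = 1×6.26 + 0.056×134 + 0.12×35.9 = 18.07
Denominator = 1×138 + 0.056×11.5 + 0.12×109 = 151.7
Vm = 61.5 · log₁₀(0.11911) = 61.5 × (-0.9240) = -56.83 mV

-56.8 mV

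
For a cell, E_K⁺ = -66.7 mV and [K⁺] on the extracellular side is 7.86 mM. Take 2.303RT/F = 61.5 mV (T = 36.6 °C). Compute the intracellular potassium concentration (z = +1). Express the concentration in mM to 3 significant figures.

95.5 mM

Nernst: E = (61.5/1) · log₁₀([out]/[in]), so log₁₀([out]/[in]) = -66.7 × 1 / 61.5 = -1.0846.
[out]/[in] = 10^(-1.0846) = 0.08231.
[in] = 7.86 / 0.08231 = 95.49 mM.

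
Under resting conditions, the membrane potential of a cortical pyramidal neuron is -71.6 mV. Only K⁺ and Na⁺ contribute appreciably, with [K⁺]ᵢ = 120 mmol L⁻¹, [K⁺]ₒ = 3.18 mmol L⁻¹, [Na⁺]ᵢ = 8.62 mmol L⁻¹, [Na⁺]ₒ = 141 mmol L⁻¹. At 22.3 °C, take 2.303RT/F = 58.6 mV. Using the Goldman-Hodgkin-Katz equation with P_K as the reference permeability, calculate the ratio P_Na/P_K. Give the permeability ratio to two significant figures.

0.029

Let α = P_Na/P_K. GHK: Vm = 58.6·log₁₀[(Kₒ + α·Naₒ)/(Kᵢ + α·Naᵢ)].
10^(Vm/58.6) = 10^(-71.6/58.6) = 0.060001
So 0.060001·(Kᵢ + α·Naᵢ) = Kₒ + α·Naₒ → α = (0.060001·120.0 − 3.18) / (141.0 − 0.060001·8.62)
α = (7.2 − 3.18) / (141.0 − 0.5172) = 4.02/140.5 = 0.02862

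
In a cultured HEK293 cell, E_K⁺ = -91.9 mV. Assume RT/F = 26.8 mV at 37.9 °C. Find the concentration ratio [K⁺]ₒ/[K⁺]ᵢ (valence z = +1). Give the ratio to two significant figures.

ln([out]/[in]) = E·z/(26.8) = -91.9 × 1 / 26.8 = -3.4291
[out]/[in] = e^(-3.4291) = 0.03242

0.032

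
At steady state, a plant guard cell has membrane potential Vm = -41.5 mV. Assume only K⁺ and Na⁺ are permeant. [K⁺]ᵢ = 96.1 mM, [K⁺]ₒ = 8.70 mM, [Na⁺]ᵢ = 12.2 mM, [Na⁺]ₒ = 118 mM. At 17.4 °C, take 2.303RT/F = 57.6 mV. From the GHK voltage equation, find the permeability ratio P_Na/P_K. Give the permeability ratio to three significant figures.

0.0829

Let α = P_Na/P_K. GHK: Vm = 57.6·log₁₀[(Kₒ + α·Naₒ)/(Kᵢ + α·Naᵢ)].
10^(Vm/57.6) = 10^(-41.5/57.6) = 0.19033
So 0.19033·(Kᵢ + α·Naᵢ) = Kₒ + α·Naₒ → α = (0.19033·96.1 − 8.7) / (118.0 − 0.19033·12.2)
α = (18.29 − 8.7) / (118.0 − 2.322) = 9.591/115.7 = 0.08291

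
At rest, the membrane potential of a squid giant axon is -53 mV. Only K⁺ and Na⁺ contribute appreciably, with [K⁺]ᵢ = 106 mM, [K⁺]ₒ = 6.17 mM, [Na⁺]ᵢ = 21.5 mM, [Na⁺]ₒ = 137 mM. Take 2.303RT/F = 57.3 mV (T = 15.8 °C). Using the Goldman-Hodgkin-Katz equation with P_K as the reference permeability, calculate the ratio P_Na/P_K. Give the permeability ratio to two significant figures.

0.048

Let α = P_Na/P_K. GHK: Vm = 57.3·log₁₀[(Kₒ + α·Naₒ)/(Kᵢ + α·Naᵢ)].
10^(Vm/57.3) = 10^(-53.0/57.3) = 0.11886
So 0.11886·(Kᵢ + α·Naᵢ) = Kₒ + α·Naₒ → α = (0.11886·106.0 − 6.17) / (137.0 − 0.11886·21.5)
α = (12.6 − 6.17) / (137.0 − 2.556) = 6.429/134.4 = 0.04782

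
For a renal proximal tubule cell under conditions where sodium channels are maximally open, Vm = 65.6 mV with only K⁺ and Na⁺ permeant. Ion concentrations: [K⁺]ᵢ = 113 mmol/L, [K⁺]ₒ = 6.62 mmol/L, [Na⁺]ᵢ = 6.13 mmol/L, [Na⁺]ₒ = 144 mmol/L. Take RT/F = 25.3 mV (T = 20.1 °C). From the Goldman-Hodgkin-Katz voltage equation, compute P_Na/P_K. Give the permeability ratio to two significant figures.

24

Let α = P_Na/P_K. GHK: Vm = 25.3·ln[(Kₒ + α·Naₒ)/(Kᵢ + α·Naᵢ)].
e^(Vm/25.3) = e^(65.6/25.3) = 13.368
So 13.368·(Kᵢ + α·Naᵢ) = Kₒ + α·Naₒ → α = (13.368·113.0 − 6.62) / (144.0 − 13.368·6.13)
α = (1511 − 6.62) / (144.0 − 81.95) = 1504/62.05 = 24.24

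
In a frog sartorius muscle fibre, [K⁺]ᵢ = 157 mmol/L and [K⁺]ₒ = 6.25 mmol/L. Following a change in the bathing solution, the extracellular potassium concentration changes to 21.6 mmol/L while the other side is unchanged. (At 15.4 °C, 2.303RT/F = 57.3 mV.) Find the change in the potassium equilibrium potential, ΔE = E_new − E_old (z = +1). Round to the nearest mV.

E_old = (57.3/1)·log₁₀(6.25/157) = -80.22 mV
E_new = (57.3/1)·log₁₀(21.6/157) = -49.36 mV
ΔE = -49.36 − (-80.22) = 30.86 mV

31 mV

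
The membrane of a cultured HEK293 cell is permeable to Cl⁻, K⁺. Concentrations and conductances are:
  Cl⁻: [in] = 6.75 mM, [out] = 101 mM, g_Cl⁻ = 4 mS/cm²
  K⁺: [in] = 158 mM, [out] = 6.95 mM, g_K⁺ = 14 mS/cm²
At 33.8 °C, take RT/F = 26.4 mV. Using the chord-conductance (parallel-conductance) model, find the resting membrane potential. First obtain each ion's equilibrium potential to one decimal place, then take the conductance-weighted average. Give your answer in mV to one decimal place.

E_Cl⁻ = (26.4/-1)·ln(101/6.75) = -71.4 mV
E_K⁺ = (26.4/1)·ln(6.95/158) = -82.5 mV
Vm = (Σ gᵢEᵢ)/(Σ gᵢ) = (4·-71.4 + 14·-82.5) / (4 + 14)
= -1440.60 / 18 = -80.03 mV

-80.0 mV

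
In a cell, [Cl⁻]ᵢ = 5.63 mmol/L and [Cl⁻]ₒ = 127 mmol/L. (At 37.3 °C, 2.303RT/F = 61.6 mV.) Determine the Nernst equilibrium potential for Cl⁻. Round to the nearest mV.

-83 mV

E = (61.6/z) · log₁₀([Cl⁻]_out/[Cl⁻]_in) with z = -1.
For an anion, dividing by z = -1 reverses the sign.
= (61.6/-1) · log₁₀(127/5.63) = -61.60 · log₁₀(22.56)
= -61.60 · (1.3533) = -83.36 mV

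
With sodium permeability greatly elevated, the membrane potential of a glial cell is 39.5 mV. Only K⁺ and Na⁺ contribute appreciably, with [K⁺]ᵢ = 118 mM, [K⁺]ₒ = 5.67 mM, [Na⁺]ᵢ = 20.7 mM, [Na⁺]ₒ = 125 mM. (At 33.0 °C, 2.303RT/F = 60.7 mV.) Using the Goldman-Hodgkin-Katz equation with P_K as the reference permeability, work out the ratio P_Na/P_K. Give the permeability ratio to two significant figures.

Let α = P_Na/P_K. GHK: Vm = 60.7·log₁₀[(Kₒ + α·Naₒ)/(Kᵢ + α·Naᵢ)].
10^(Vm/60.7) = 10^(39.5/60.7) = 4.4745
So 4.4745·(Kᵢ + α·Naᵢ) = Kₒ + α·Naₒ → α = (4.4745·118.0 − 5.67) / (125.0 − 4.4745·20.7)
α = (528 − 5.67) / (125.0 − 92.62) = 522.3/32.38 = 16.13

16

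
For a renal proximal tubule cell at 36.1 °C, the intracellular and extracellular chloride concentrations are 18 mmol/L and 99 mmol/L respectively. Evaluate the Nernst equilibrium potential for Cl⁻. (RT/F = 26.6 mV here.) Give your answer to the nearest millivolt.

-45 mV

E = (26.6/z) · ln([Cl⁻]_out/[Cl⁻]_in) with z = -1.
For an anion, dividing by z = -1 reverses the sign.
= (26.6/-1) · ln(99/18) = -26.60 · ln(5.5)
= -26.60 · (1.7047) = -45.35 mV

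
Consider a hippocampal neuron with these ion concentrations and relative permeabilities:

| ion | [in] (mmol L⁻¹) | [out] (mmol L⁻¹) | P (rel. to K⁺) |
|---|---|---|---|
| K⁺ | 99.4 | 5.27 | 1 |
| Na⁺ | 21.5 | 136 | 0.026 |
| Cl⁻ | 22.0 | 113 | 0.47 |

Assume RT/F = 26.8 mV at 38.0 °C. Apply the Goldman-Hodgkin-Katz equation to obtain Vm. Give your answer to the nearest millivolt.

-56 mV

Vm = 26.8 · ln[(Σ P·[cation]ₒ + Σ P·[anion]ᵢ) / (Σ P·[cation]ᵢ + Σ P·[anion]ₒ)]
Numerator = 1×5.27 + 0.026×136 + 0.47×22.0 = 19.15
Denominator = 1×99.4 + 0.026×21.5 + 0.47×113 = 153.1
Vm = 26.8 · ln(0.12508) = 26.8 × (-2.0788) = -55.71 mV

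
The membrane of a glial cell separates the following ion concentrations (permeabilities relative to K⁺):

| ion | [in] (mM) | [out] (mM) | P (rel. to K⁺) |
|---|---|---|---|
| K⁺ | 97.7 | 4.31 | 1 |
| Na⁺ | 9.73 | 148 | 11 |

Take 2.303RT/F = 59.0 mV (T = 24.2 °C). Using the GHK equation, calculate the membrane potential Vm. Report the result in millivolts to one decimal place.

53.2 mV

Vm = 59.0 · log₁₀[(Σ P·[cation]ₒ + Σ P·[anion]ᵢ) / (Σ P·[cation]ᵢ + Σ P·[anion]ₒ)]
Numerator = 1×4.31 + 11×148 = 1632
Denominator = 1×97.7 + 11×9.73 = 204.7
Vm = 59.0 · log₁₀(7.973) = 59.0 × (0.9016) = 53.20 mV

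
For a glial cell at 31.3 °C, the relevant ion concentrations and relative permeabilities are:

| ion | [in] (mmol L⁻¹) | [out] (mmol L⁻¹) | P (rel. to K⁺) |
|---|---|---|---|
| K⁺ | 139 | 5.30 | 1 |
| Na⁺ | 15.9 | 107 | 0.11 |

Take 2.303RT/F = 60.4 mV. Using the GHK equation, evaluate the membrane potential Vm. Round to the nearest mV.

-55 mV

Vm = 60.4 · log₁₀[(Σ P·[cation]ₒ + Σ P·[anion]ᵢ) / (Σ P·[cation]ᵢ + Σ P·[anion]ₒ)]
Numerator = 1×5.30 + 0.11×107 = 17.07
Denominator = 1×139 + 0.11×15.9 = 140.7
Vm = 60.4 · log₁₀(0.12128) = 60.4 × (-0.9162) = -55.34 mV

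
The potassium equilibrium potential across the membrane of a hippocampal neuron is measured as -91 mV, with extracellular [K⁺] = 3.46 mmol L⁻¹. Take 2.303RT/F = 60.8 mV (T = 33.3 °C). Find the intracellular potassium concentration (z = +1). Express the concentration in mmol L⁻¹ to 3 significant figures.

109 mmol L⁻¹

Nernst: E = (60.8/1) · log₁₀([out]/[in]), so log₁₀([out]/[in]) = -91.0 × 1 / 60.8 = -1.4967.
[out]/[in] = 10^(-1.4967) = 0.03186.
[in] = 3.46 / 0.03186 = 108.6 mmol L⁻¹.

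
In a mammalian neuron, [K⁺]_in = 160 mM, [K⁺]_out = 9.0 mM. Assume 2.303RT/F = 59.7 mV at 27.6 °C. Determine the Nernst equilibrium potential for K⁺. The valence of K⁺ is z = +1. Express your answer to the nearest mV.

-75 mV

E = (59.7/z) · log₁₀([K⁺]_out/[K⁺]_in) with z = +1.
= (59.7/1) · log₁₀(9.0/160) = 59.70 · log₁₀(0.05625)
= 59.70 · (-1.2499) = -74.62 mV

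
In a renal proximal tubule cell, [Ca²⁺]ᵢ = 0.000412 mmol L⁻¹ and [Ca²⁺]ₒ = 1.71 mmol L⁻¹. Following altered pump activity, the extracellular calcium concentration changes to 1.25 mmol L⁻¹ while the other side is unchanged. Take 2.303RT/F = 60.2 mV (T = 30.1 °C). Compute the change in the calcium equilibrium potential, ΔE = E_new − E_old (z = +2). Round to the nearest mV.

-4 mV

E_old = (60.2/2)·log₁₀(1.71/0.000412) = 108.90 mV
E_new = (60.2/2)·log₁₀(1.25/0.000412) = 104.81 mV
ΔE = 104.81 − (108.90) = -4.10 mV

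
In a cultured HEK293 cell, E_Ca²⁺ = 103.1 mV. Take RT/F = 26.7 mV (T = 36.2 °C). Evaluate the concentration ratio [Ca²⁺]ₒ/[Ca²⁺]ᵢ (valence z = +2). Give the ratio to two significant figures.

ln([out]/[in]) = E·z/(26.7) = 103.1 × 2 / 26.7 = 7.7228
[out]/[in] = e^(7.7228) = 2259

2300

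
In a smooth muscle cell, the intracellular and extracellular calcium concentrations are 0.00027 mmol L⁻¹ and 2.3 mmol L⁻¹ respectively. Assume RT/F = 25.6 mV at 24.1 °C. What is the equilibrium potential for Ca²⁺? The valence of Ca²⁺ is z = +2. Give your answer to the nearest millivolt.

E = (25.6/z) · ln([Ca²⁺]_out/[Ca²⁺]_in) with z = +2.
= (25.6/2) · ln(2.3/0.00027) = 12.80 · ln(8519)
= 12.80 · (9.0500) = 115.84 mV

116 mV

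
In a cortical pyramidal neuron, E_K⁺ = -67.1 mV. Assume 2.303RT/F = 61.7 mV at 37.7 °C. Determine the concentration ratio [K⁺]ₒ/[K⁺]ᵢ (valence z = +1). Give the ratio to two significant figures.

log₁₀([out]/[in]) = E·z/(61.7) = -67.1 × 1 / 61.7 = -1.0875
[out]/[in] = 10^(-1.0875) = 0.08175

0.082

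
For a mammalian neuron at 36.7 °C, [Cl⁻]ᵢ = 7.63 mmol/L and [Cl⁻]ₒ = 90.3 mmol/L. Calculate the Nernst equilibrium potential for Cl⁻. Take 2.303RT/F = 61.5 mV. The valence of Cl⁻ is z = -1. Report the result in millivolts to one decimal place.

E = (61.5/z) · log₁₀([Cl⁻]_out/[Cl⁻]_in) with z = -1.
For an anion, dividing by z = -1 reverses the sign.
= (61.5/-1) · log₁₀(90.3/7.63) = -61.50 · log₁₀(11.83)
= -61.50 · (1.0732) = -66.00 mV

-66.0 mV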